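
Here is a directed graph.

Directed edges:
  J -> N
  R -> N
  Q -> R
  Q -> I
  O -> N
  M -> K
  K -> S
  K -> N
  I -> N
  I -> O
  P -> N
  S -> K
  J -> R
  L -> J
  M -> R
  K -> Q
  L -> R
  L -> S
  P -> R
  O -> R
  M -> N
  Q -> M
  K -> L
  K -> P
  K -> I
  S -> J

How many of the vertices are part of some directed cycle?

5

A vertex is on a directed cycle iff it belongs to a strongly connected component of size ≥ 2 (or has a self-loop).
The vertices on cycles are {K, L, M, Q, S} — 5 in total.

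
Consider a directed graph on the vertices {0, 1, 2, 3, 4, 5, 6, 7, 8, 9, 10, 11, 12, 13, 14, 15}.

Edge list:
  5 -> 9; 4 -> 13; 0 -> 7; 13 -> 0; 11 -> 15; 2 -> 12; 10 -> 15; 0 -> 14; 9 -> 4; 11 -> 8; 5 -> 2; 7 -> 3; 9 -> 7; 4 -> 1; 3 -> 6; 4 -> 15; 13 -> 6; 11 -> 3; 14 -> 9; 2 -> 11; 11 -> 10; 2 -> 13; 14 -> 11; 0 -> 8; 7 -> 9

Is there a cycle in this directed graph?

DFS with white/gray/black marking, starting from 10:
10 gray
  15 gray
  15 black
10 black
0 gray
  14 gray
    9 gray
      4 gray
        1 gray
        1 black
        4→15: 15 black — skip
        13 gray
          13→0: 0 is gray → back edge
Back edge found, so a cycle exists: 0 → 14 → 9 → 4 → 13 → 0.

Yes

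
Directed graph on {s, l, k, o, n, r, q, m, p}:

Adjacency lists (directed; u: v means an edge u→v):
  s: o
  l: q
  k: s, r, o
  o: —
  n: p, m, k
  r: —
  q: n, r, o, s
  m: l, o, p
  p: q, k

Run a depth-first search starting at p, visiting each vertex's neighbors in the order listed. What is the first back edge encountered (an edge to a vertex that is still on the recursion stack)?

n->p

DFS from p (visiting each vertex's neighbors in the order listed); mark gray on enter, black on exit:
p gray
  q gray
    n gray
      n→p: p is gray → back edge
First back edge: n → p.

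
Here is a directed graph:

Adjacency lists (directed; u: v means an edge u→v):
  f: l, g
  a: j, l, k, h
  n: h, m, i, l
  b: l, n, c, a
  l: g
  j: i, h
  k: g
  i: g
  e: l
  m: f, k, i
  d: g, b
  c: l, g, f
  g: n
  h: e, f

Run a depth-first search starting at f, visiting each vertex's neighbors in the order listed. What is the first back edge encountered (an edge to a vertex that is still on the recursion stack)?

DFS from f (visiting each vertex's neighbors in the order listed); mark gray on enter, black on exit:
f gray
  l gray
    g gray
      n gray
        h gray
          e gray
            e→l: l is gray → back edge
First back edge: e → l.

e→l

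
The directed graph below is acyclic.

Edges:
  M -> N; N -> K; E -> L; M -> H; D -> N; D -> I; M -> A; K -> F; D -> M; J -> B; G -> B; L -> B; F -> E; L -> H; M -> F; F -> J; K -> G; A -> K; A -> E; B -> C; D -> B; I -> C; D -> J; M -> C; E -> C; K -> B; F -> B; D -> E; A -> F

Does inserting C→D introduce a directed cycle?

Yes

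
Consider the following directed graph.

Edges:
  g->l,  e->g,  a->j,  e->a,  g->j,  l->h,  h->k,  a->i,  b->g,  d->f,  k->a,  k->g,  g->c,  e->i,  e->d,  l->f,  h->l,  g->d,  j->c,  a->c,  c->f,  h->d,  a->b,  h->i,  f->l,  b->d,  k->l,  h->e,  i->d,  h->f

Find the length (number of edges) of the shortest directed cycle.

2

For each vertex v, BFS finds the shortest path from v back to v.
The shortest such closed walk is h → l → h, length 2.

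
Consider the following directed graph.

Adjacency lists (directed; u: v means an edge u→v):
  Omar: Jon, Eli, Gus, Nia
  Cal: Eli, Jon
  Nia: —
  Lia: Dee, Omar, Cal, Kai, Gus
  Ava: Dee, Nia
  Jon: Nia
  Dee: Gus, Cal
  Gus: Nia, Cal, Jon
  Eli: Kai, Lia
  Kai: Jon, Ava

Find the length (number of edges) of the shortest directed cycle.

3

For each vertex v, BFS finds the shortest path from v back to v.
The shortest such closed walk is Lia → Omar → Eli → Lia, length 3.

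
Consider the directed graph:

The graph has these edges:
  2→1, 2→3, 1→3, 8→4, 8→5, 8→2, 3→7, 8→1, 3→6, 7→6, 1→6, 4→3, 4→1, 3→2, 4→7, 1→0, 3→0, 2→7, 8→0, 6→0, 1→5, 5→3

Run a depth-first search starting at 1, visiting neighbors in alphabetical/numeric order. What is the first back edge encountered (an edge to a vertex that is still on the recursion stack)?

2->1

DFS from 1 (visiting neighbors in alphabetical/numeric order); mark gray on enter, black on exit:
1 gray
  0 gray
  0 black
  3 gray
    3→0: 0 black — skip
    2 gray
      2→1: 1 is gray → back edge
First back edge: 2 → 1.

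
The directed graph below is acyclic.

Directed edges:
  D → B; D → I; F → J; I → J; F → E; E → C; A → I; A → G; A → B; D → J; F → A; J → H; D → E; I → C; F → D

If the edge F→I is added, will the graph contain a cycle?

Adding F→I creates a cycle iff I can already reach F.
Explore from I: no path reaches F. The graph stays acyclic.

No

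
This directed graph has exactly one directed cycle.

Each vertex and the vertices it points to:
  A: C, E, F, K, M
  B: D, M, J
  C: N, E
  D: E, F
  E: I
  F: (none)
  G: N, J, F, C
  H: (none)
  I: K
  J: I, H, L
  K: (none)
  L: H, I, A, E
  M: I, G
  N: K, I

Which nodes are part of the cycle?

A, G, J, L, M

DFS with gray/black marking from J:
J gray
  I gray
    K gray
    K black
  I black
  H gray
  H black
  L gray
    L→H: H black — skip
    L→I: I black — skip
    A gray
      C gray
        N gray
          N→K: K black — skip
          N→I: I black — skip
        N black
        E gray
          E→I: I black — skip
        E black
      C black
      A→E: E black — skip
      F gray
      F black
      A→K: K black — skip
      M gray
        M→I: I black — skip
        G gray
          G→N: N black — skip
          G→J: J is gray → back edge
Back edge closes the cycle J → L → A → M → G → J; its vertices are {A, G, J, L, M}.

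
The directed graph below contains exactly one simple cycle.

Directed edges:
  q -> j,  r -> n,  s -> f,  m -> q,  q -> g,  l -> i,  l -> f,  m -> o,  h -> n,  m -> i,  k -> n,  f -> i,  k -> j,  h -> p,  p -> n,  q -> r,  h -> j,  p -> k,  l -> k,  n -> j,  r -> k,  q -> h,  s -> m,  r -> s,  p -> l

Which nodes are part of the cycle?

DFS with gray/black marking from m:
m gray
  i gray
  i black
  o gray
  o black
  q gray
    r gray
      s gray
        f gray
          f→i: i black — skip
        f black
        s→m: m is gray → back edge
Back edge closes the cycle m → q → r → s → m; its vertices are {m, q, r, s}.

m, q, r, s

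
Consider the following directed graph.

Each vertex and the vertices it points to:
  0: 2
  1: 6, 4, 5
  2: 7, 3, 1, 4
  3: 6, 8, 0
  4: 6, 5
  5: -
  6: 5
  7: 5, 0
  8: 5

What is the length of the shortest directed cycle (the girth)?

3

For each vertex v, BFS finds the shortest path from v back to v.
The shortest such closed walk is 0 → 2 → 7 → 0, length 3.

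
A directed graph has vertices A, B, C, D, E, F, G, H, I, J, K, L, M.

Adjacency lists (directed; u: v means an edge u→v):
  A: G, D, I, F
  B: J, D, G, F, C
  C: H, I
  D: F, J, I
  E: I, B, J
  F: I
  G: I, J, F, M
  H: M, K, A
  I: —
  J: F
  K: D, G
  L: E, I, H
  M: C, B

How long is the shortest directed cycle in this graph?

For each vertex v, BFS finds the shortest path from v back to v.
The shortest such closed walk is H → M → C → H, length 3.

3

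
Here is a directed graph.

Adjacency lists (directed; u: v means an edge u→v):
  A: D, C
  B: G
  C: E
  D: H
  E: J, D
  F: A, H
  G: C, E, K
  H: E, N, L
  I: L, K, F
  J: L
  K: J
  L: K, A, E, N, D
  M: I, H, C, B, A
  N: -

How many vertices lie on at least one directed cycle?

8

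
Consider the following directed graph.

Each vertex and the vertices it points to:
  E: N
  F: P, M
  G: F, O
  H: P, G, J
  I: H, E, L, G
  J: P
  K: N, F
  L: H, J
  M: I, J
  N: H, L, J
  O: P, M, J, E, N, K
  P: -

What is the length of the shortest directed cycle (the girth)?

For each vertex v, BFS finds the shortest path from v back to v.
The shortest such closed walk is I → G → F → M → I, length 4.

4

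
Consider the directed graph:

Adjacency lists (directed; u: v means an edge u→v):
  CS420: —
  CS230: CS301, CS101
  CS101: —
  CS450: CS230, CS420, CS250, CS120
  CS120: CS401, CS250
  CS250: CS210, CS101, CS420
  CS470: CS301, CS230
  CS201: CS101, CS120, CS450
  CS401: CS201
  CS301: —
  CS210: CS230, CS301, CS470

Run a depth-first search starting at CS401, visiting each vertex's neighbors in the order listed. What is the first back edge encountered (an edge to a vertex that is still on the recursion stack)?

CS120→CS401

DFS from CS401 (visiting each vertex's neighbors in the order listed); mark gray on enter, black on exit:
CS401 gray
  CS201 gray
    CS101 gray
    CS101 black
    CS120 gray
      CS120→CS401: CS401 is gray → back edge
First back edge: CS120 → CS401.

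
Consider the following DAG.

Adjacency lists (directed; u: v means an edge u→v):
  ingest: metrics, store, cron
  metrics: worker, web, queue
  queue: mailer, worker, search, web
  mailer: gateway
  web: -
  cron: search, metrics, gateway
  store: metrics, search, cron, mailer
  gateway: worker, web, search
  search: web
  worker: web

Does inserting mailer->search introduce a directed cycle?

No

Adding mailer→search creates a cycle iff search can already reach mailer.
Explore from search: no path reaches mailer. The graph stays acyclic.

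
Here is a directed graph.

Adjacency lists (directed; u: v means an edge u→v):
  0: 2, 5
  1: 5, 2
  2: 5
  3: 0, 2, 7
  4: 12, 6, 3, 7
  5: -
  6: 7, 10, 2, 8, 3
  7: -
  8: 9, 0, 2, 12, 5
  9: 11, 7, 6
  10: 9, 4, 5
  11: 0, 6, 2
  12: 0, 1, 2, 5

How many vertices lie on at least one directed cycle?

6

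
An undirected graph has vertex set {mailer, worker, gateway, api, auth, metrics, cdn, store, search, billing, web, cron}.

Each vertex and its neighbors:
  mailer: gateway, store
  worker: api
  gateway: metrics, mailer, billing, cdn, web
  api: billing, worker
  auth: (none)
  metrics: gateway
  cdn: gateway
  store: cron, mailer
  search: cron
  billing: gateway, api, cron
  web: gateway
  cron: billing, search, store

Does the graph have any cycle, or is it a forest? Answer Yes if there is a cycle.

DFS, tracking each vertex's parent; an edge to a visited non-parent vertex closes a cycle.
Start from web:
visit web (parent –)
  visit gateway (parent web)
    visit metrics (parent gateway)
      metrics–gateway: parent, skip
    visit mailer (parent gateway)
      mailer–gateway: parent, skip
      visit store (parent mailer)
        visit cron (parent store)
          visit billing (parent cron)
            billing–gateway: gateway visited and ≠ parent → cycle
Cycle: gateway – mailer – store – cron – billing – gateway.

Yes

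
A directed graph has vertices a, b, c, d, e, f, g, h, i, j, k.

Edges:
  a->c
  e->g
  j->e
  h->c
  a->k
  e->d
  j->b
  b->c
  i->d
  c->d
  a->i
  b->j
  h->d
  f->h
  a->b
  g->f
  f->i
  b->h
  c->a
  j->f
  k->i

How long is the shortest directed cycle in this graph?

2

For each vertex v, BFS finds the shortest path from v back to v.
The shortest such closed walk is j → b → j, length 2.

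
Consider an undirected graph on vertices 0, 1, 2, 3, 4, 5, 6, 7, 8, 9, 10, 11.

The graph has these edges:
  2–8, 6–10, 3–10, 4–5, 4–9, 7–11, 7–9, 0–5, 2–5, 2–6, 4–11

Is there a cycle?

DFS, tracking each vertex's parent; an edge to a visited non-parent vertex closes a cycle.
Start from 4:
visit 4 (parent –)
  visit 9 (parent 4)
    9–4: parent, skip
    visit 7 (parent 9)
      7–9: parent, skip
      visit 11 (parent 7)
        11–7: parent, skip
        11–4: 4 visited and ≠ parent → cycle
Cycle: 4 – 9 – 7 – 11 – 4.

Yes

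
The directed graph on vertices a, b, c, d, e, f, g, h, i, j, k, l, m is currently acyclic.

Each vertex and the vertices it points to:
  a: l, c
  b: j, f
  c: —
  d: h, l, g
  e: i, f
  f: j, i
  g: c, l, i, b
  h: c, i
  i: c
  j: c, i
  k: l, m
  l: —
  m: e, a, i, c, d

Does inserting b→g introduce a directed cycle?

Yes

Adding b→g creates a cycle iff g can already reach b.
Path from g: g → b.
So g → … → b → g is a cycle.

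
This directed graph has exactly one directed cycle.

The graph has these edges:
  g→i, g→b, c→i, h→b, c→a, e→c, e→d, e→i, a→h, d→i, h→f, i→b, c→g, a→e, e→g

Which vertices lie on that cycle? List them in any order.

a, c, e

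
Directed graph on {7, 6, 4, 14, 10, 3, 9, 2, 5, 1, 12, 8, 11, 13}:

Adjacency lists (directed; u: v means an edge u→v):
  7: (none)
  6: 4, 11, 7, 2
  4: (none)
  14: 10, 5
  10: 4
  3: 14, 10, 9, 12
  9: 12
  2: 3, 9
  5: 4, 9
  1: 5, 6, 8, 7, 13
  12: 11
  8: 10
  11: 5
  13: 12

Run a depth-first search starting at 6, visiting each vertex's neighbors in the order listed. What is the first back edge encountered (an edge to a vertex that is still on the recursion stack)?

12->11

DFS from 6 (visiting each vertex's neighbors in the order listed); mark gray on enter, black on exit:
6 gray
  4 gray
  4 black
  11 gray
    5 gray
      5→4: 4 black — skip
      9 gray
        12 gray
          12→11: 11 is gray → back edge
First back edge: 12 → 11.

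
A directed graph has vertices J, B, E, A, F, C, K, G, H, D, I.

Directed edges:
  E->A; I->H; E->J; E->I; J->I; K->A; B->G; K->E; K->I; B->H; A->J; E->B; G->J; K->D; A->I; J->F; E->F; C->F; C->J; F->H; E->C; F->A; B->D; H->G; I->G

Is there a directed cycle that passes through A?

A is on a cycle iff A can reach itself via ≥1 edge.
A → J → F → A — yes.

Yes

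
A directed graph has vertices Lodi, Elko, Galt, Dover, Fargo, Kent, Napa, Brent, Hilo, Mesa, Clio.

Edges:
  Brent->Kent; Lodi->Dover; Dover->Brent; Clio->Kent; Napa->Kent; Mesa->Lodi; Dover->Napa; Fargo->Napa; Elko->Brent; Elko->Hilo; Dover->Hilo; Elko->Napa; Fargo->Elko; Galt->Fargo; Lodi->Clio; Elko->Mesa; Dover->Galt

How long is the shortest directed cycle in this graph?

6

For each vertex v, BFS finds the shortest path from v back to v.
The shortest such closed walk is Fargo → Elko → Mesa → Lodi → Dover → Galt → Fargo, length 6.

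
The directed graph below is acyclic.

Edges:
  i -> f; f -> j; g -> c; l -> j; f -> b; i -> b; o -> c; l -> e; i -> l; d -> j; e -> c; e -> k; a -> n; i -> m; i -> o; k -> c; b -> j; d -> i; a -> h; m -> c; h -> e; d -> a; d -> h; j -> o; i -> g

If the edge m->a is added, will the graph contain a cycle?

Adding m→a creates a cycle iff a can already reach m.
Explore from a: no path reaches m. The graph stays acyclic.

No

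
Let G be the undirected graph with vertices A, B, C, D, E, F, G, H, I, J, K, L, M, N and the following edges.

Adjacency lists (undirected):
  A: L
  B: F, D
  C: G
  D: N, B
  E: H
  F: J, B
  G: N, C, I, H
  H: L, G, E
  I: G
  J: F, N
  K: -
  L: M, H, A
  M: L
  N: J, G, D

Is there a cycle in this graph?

Yes

DFS, tracking each vertex's parent; an edge to a visited non-parent vertex closes a cycle.
Start from A:
visit A (parent –)
  visit L (parent A)
    visit M (parent L)
      M–L: parent, skip
    visit H (parent L)
      H–L: parent, skip
      visit G (parent H)
        visit N (parent G)
          visit J (parent N)
            visit F (parent J)
              F–J: parent, skip
              visit B (parent F)
                B–F: parent, skip
                visit D (parent B)
                  D–N: N visited and ≠ parent → cycle
Cycle: N – J – F – B – D – N.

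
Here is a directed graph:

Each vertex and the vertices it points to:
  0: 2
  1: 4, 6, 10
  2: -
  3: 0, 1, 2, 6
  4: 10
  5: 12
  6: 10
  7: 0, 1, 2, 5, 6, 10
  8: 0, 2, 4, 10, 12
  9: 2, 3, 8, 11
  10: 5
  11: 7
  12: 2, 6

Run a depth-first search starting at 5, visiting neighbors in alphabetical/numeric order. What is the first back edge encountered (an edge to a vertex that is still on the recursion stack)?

10→5

DFS from 5 (visiting neighbors in alphabetical/numeric order); mark gray on enter, black on exit:
5 gray
  12 gray
    2 gray
    2 black
    6 gray
      10 gray
        10→5: 5 is gray → back edge
First back edge: 10 → 5.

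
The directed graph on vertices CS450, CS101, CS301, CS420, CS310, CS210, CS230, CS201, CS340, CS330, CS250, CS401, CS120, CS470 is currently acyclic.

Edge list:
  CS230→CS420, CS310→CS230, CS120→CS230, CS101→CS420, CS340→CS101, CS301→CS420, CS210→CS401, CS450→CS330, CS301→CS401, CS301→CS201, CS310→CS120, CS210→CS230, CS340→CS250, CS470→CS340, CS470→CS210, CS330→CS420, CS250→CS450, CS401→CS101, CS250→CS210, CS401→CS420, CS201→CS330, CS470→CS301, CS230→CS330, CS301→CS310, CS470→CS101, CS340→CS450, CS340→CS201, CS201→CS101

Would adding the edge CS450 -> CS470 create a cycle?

Adding CS450→CS470 creates a cycle iff CS470 can already reach CS450.
Path from CS470: CS470 → CS340 → CS450.
So CS470 → … → CS450 → CS470 is a cycle.

Yes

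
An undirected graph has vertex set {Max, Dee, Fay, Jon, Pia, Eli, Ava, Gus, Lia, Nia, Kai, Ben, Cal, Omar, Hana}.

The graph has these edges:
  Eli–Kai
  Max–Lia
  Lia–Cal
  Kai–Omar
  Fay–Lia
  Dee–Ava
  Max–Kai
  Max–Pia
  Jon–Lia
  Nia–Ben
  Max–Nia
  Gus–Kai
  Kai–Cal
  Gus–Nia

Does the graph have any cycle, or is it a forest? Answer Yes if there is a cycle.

DFS, tracking each vertex's parent; an edge to a visited non-parent vertex closes a cycle.
Start from Pia:
visit Pia (parent –)
  visit Max (parent Pia)
    visit Lia (parent Max)
      Lia–Max: parent, skip
      visit Jon (parent Lia)
        Jon–Lia: parent, skip
      visit Fay (parent Lia)
        Fay–Lia: parent, skip
      visit Cal (parent Lia)
        Cal–Lia: parent, skip
        visit Kai (parent Cal)
          visit Eli (parent Kai)
            Eli–Kai: parent, skip
          Kai–Max: Max visited and ≠ parent → cycle
Cycle: Max – Lia – Cal – Kai – Max.

Yes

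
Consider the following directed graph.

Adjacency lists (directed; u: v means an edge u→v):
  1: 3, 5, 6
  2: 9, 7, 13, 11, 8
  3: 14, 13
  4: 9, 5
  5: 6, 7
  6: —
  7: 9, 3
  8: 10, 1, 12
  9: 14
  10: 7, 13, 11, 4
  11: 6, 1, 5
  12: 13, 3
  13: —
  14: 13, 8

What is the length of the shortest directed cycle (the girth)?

4

For each vertex v, BFS finds the shortest path from v back to v.
The shortest such closed walk is 8 → 12 → 3 → 14 → 8, length 4.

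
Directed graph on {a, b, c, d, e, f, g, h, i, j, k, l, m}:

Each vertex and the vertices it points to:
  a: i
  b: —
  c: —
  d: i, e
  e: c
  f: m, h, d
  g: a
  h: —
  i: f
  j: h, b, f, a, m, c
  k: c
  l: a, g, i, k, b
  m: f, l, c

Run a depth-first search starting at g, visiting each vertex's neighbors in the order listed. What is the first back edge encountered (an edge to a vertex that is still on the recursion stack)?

DFS from g (visiting each vertex's neighbors in the order listed); mark gray on enter, black on exit:
g gray
  a gray
    i gray
      f gray
        m gray
          m→f: f is gray → back edge
First back edge: m → f.

m->f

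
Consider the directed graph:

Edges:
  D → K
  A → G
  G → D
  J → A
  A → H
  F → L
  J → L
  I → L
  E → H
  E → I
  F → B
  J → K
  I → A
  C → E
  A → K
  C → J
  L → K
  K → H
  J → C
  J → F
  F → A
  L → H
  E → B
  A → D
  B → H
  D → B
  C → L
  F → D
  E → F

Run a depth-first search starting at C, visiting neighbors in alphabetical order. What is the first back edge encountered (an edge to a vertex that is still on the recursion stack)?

DFS from C (visiting neighbors in alphabetical order); mark gray on enter, black on exit:
C gray
  E gray
    B gray
      H gray
      H black
    B black
    F gray
      A gray
        D gray
          D→B: B black — skip
          K gray
            K→H: H black — skip
          K black
        D black
        G gray
          G→D: D black — skip
        G black
        A→H: H black — skip
        A→K: K black — skip
      A black
      F→B: B black — skip
      F→D: D black — skip
      L gray
        L→H: H black — skip
        L→K: K black — skip
      L black
    F black
    E→H: H black — skip
    I gray
      I→A: A black — skip
      I→L: L black — skip
    I black
  E black
  J gray
    J→A: A black — skip
    J→C: C is gray → back edge
First back edge: J → C.

J→C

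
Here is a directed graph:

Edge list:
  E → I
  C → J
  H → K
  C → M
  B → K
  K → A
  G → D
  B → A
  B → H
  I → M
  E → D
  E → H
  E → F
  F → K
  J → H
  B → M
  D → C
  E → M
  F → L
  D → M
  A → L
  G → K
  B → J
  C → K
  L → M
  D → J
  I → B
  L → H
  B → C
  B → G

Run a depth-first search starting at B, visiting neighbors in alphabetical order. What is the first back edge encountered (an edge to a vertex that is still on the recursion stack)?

K→A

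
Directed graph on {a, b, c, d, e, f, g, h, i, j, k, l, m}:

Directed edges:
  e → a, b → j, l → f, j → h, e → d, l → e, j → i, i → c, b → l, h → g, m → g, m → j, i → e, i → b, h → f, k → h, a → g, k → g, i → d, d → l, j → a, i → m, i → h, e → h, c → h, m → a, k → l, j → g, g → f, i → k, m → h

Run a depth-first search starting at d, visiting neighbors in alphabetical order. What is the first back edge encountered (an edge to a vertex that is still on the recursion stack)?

e->d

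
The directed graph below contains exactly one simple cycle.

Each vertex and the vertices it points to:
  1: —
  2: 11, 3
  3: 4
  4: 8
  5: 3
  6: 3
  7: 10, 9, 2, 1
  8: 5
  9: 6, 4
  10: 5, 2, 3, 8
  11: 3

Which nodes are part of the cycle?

3, 4, 5, 8

DFS with gray/black marking from 8:
8 gray
  5 gray
    3 gray
      4 gray
        4→8: 8 is gray → back edge
Back edge closes the cycle 8 → 5 → 3 → 4 → 8; its vertices are {3, 4, 5, 8}.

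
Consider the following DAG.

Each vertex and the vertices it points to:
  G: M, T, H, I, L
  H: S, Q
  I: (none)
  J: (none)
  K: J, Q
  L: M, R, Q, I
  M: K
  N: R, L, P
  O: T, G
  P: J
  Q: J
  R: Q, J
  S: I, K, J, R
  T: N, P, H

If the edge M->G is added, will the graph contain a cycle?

Adding M→G creates a cycle iff G can already reach M.
Path from G: G → M.
So G → … → M → G is a cycle.

Yes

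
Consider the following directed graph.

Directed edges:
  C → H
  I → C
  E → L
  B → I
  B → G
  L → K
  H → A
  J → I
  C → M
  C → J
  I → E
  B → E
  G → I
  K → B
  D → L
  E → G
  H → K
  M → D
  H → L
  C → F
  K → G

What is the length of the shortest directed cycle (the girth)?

3

For each vertex v, BFS finds the shortest path from v back to v.
The shortest such closed walk is C → J → I → C, length 3.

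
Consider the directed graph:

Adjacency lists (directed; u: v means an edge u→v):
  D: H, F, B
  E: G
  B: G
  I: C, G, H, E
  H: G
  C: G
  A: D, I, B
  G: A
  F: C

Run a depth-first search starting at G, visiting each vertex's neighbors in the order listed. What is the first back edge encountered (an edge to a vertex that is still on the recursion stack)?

H→G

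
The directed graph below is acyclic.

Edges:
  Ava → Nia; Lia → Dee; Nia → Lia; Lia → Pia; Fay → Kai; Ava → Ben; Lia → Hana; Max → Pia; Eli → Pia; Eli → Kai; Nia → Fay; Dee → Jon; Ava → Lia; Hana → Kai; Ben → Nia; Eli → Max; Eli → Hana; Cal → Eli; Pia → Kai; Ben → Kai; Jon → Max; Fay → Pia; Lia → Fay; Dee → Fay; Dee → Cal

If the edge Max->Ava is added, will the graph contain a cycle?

Yes

Adding Max→Ava creates a cycle iff Ava can already reach Max.
Path from Ava: Ava → Lia → Dee → Jon → Max.
So Ava → … → Max → Ava is a cycle.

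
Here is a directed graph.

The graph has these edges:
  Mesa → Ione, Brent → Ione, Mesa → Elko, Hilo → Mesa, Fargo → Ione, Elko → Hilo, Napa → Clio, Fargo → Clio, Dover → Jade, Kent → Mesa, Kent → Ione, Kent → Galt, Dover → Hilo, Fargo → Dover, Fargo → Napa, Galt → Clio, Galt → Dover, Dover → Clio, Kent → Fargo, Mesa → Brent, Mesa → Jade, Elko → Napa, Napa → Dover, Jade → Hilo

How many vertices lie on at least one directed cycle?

6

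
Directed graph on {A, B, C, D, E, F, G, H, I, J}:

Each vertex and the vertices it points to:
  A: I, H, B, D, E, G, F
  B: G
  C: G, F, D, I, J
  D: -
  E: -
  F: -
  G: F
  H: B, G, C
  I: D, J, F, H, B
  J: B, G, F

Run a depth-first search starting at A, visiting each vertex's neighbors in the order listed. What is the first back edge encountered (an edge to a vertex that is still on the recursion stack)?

DFS from A (visiting each vertex's neighbors in the order listed); mark gray on enter, black on exit:
A gray
  I gray
    D gray
    D black
    J gray
      B gray
        G gray
          F gray
          F black
        G black
      B black
      J→G: G black — skip
      J→F: F black — skip
    J black
    I→F: F black — skip
    H gray
      H→B: B black — skip
      H→G: G black — skip
      C gray
        C→G: G black — skip
        C→F: F black — skip
        C→D: D black — skip
        C→I: I is gray → back edge
First back edge: C → I.

C→I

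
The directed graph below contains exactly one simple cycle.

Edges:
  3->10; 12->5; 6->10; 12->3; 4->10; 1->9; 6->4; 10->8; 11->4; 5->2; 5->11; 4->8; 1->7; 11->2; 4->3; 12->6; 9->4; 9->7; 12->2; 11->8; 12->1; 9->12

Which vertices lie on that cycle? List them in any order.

1, 9, 12

DFS with gray/black marking from 1:
1 gray
  9 gray
    7 gray
    7 black
    12 gray
      3 gray
        10 gray
          8 gray
          8 black
        10 black
      3 black
      12→1: 1 is gray → back edge
Back edge closes the cycle 1 → 9 → 12 → 1; its vertices are {1, 9, 12}.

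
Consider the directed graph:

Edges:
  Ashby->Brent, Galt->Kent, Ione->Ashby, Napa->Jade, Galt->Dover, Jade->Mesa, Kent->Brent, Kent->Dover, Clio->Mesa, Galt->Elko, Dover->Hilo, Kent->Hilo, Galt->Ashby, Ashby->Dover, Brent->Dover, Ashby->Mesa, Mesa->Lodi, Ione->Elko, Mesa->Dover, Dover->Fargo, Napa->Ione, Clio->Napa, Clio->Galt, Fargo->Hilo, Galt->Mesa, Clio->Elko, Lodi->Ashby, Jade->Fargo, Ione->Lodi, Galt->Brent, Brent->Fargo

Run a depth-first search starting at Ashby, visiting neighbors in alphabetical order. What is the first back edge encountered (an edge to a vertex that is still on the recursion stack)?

Lodi->Ashby

DFS from Ashby (visiting neighbors in alphabetical order); mark gray on enter, black on exit:
Ashby gray
  Brent gray
    Dover gray
      Fargo gray
        Hilo gray
        Hilo black
      Fargo black
      Dover→Hilo: Hilo black — skip
    Dover black
    Brent→Fargo: Fargo black — skip
  Brent black
  Ashby→Dover: Dover black — skip
  Mesa gray
    Mesa→Dover: Dover black — skip
    Lodi gray
      Lodi→Ashby: Ashby is gray → back edge
First back edge: Lodi → Ashby.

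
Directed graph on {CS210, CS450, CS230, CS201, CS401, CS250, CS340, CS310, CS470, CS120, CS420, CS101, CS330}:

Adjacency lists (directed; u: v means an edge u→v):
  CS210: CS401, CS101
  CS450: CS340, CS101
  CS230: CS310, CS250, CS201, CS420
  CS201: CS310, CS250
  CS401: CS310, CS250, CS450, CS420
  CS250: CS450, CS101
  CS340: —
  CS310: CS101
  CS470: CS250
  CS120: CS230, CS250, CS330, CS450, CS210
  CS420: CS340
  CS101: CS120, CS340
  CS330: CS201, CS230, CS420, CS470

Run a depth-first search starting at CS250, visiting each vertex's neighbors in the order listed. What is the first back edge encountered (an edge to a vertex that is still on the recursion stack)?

DFS from CS250 (visiting each vertex's neighbors in the order listed); mark gray on enter, black on exit:
CS250 gray
  CS450 gray
    CS340 gray
    CS340 black
    CS101 gray
      CS120 gray
        CS230 gray
          CS310 gray
            CS310→CS101: CS101 is gray → back edge
First back edge: CS310 → CS101.

CS310->CS101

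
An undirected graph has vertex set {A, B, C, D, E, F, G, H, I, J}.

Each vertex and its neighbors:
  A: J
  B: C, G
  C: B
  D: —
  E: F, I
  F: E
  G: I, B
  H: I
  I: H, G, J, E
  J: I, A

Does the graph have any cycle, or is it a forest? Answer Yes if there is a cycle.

No

DFS, tracking each vertex's parent; an edge to a visited non-parent vertex closes a cycle.
Start from D:
visit D (parent –)
visit A (parent –)
  visit J (parent A)
    visit I (parent J)
      visit H (parent I)
        H–I: parent, skip
      visit G (parent I)
        G–I: parent, skip
        visit B (parent G)
          visit C (parent B)
            C–B: parent, skip
          B–G: parent, skip
      I–J: parent, skip
      visit E (parent I)
        visit F (parent E)
          F–E: parent, skip
        E–I: parent, skip
    J–A: parent, skip
No non-parent visited neighbor found — the graph is a forest.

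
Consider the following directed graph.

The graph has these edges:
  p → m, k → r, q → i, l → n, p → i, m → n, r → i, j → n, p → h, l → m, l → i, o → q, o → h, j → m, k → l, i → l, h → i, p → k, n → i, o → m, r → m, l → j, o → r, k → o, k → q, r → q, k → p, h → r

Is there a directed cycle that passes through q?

No

q lies on a cycle iff there is a path from q back to itself.
Exploring from q, it never reaches itself; equivalently, its strongly connected component is a singleton.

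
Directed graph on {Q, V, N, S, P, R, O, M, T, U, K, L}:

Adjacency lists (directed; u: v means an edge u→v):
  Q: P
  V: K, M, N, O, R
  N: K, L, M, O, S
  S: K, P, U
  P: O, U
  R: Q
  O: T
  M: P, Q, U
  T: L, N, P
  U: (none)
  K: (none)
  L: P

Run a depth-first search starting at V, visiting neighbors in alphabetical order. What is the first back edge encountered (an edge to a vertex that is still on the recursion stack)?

DFS from V (visiting neighbors in alphabetical order); mark gray on enter, black on exit:
V gray
  K gray
  K black
  M gray
    P gray
      O gray
        T gray
          L gray
            L→P: P is gray → back edge
First back edge: L → P.

L→P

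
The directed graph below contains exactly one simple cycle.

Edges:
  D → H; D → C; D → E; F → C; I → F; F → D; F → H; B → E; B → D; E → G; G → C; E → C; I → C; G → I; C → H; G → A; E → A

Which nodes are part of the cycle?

D, E, F, G, I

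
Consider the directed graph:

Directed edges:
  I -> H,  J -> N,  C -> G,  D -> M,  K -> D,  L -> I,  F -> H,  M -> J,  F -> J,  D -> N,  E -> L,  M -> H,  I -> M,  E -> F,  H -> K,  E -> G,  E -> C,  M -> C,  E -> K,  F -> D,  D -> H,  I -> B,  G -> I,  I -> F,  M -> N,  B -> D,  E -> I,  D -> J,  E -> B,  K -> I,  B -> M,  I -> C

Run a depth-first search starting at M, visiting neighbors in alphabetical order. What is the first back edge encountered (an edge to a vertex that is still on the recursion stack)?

DFS from M (visiting neighbors in alphabetical order); mark gray on enter, black on exit:
M gray
  C gray
    G gray
      I gray
        B gray
          D gray
            H gray
              K gray
                K→D: D is gray → back edge
First back edge: K → D.

K→D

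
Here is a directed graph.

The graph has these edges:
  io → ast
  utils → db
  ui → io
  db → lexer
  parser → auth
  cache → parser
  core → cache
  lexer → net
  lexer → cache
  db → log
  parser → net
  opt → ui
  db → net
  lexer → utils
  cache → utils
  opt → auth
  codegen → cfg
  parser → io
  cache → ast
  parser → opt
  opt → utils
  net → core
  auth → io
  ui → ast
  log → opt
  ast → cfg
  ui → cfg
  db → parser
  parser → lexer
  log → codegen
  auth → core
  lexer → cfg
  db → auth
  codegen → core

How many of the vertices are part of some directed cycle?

A vertex is on a directed cycle iff it belongs to a strongly connected component of size ≥ 2 (or has a self-loop).
The vertices on cycles are {db, log, net, opt, auth, core, cache, lexer, utils, parser, codegen} — 11 in total.

11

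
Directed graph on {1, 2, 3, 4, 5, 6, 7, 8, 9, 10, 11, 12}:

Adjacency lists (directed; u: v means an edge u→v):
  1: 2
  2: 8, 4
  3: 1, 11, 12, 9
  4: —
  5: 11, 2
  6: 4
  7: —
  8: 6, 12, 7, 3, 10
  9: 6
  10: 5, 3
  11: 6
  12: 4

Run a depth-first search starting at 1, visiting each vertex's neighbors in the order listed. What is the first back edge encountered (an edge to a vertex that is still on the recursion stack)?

3→1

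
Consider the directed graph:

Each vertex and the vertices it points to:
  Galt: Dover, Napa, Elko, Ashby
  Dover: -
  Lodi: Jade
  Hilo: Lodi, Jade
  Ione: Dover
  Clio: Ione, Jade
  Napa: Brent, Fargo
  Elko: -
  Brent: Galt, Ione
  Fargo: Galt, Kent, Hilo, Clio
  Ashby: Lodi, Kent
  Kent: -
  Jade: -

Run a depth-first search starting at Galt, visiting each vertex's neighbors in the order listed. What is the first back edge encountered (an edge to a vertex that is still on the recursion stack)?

DFS from Galt (visiting each vertex's neighbors in the order listed); mark gray on enter, black on exit:
Galt gray
  Dover gray
  Dover black
  Napa gray
    Brent gray
      Brent→Galt: Galt is gray → back edge
First back edge: Brent → Galt.

Brent→Galt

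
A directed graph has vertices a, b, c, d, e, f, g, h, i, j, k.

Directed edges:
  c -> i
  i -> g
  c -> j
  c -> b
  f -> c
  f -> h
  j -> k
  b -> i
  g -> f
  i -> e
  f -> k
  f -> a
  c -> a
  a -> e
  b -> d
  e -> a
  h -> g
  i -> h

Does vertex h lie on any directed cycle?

Yes

h is on a cycle iff h can reach itself via ≥1 edge.
h → g → f → h — yes.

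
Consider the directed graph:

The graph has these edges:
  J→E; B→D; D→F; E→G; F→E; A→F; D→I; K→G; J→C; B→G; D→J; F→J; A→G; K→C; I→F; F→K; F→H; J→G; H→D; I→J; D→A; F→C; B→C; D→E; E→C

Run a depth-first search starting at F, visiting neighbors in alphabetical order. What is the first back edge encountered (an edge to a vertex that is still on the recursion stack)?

A->F

DFS from F (visiting neighbors in alphabetical order); mark gray on enter, black on exit:
F gray
  C gray
  C black
  E gray
    E→C: C black — skip
    G gray
    G black
  E black
  H gray
    D gray
      A gray
        A→F: F is gray → back edge
First back edge: A → F.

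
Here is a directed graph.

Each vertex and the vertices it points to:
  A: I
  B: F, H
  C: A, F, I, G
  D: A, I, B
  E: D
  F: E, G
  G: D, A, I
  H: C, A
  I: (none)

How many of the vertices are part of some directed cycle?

A vertex is on a directed cycle iff it belongs to a strongly connected component of size ≥ 2 (or has a self-loop).
The vertices on cycles are {B, C, D, E, F, G, H} — 7 in total.

7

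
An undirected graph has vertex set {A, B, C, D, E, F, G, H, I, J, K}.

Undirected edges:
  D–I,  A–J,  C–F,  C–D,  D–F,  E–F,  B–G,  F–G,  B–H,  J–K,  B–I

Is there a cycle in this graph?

Yes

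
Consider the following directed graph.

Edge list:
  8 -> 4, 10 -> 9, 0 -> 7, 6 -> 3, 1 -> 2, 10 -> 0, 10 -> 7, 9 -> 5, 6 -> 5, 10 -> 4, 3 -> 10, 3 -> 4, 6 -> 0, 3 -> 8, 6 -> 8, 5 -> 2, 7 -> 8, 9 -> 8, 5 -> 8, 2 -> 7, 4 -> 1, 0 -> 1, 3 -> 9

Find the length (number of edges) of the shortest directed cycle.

For each vertex v, BFS finds the shortest path from v back to v.
The shortest such closed walk is 4 → 1 → 2 → 7 → 8 → 4, length 5.

5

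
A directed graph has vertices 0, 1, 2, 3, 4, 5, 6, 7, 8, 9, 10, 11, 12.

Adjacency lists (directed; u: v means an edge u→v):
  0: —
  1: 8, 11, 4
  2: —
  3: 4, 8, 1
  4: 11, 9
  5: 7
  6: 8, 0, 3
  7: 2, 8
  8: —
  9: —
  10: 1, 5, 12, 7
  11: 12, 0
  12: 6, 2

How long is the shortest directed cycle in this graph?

For each vertex v, BFS finds the shortest path from v back to v.
The shortest such closed walk is 12 → 6 → 3 → 1 → 11 → 12, length 5.

5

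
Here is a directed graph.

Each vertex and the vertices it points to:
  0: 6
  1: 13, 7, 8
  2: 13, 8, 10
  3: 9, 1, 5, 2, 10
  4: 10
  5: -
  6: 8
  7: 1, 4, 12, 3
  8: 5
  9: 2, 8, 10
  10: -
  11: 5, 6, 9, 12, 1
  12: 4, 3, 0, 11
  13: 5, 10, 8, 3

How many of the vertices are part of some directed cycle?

8

A vertex is on a directed cycle iff it belongs to a strongly connected component of size ≥ 2 (or has a self-loop).
The vertices on cycles are {1, 2, 3, 7, 9, 11, 12, 13} — 8 in total.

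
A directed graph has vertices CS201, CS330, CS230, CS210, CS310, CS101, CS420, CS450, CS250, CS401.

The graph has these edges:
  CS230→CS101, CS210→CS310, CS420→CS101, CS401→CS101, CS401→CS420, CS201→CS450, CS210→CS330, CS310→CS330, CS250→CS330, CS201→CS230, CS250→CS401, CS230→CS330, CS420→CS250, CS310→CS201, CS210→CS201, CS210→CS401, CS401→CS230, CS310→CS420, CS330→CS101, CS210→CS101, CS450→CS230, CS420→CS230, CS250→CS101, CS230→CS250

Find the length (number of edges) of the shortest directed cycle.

3

For each vertex v, BFS finds the shortest path from v back to v.
The shortest such closed walk is CS230 → CS250 → CS401 → CS230, length 3.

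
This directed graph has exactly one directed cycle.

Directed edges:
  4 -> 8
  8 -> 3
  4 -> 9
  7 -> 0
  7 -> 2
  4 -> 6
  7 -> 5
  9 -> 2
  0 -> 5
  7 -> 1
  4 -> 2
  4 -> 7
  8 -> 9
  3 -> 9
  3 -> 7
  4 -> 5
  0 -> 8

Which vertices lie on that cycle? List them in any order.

0, 3, 7, 8

DFS with gray/black marking from 7:
7 gray
  1 gray
  1 black
  0 gray
    5 gray
    5 black
    8 gray
      3 gray
        3→7: 7 is gray → back edge
Back edge closes the cycle 7 → 0 → 8 → 3 → 7; its vertices are {0, 3, 7, 8}.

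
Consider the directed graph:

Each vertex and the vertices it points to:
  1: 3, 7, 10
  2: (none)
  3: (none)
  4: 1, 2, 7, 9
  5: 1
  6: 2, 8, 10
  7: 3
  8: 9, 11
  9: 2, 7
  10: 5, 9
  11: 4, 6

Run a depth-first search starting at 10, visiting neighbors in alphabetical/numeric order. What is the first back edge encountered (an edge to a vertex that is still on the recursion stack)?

DFS from 10 (visiting neighbors in alphabetical/numeric order); mark gray on enter, black on exit:
10 gray
  5 gray
    1 gray
      3 gray
      3 black
      7 gray
        7→3: 3 black — skip
      7 black
      1→10: 10 is gray → back edge
First back edge: 1 → 10.

1→10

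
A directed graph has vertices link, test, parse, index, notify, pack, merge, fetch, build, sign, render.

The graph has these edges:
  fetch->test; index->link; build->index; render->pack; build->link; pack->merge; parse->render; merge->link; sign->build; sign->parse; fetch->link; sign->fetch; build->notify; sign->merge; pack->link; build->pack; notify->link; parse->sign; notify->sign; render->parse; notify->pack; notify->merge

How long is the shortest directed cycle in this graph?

2

For each vertex v, BFS finds the shortest path from v back to v.
The shortest such closed walk is sign → parse → sign, length 2.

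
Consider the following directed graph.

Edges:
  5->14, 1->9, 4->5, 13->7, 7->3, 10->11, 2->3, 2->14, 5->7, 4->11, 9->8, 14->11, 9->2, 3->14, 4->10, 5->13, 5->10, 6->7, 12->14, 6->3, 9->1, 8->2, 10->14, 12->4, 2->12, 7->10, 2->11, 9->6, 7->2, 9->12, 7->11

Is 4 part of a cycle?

Yes

4 is on a cycle iff 4 can reach itself via ≥1 edge.
4 → 5 → 7 → 2 → 12 → 4 — yes.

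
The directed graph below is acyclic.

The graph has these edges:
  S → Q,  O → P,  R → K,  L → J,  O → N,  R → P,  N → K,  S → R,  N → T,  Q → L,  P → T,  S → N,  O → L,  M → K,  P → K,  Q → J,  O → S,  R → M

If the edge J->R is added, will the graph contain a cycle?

Adding J→R creates a cycle iff R can already reach J.
Explore from R: no path reaches J. The graph stays acyclic.

No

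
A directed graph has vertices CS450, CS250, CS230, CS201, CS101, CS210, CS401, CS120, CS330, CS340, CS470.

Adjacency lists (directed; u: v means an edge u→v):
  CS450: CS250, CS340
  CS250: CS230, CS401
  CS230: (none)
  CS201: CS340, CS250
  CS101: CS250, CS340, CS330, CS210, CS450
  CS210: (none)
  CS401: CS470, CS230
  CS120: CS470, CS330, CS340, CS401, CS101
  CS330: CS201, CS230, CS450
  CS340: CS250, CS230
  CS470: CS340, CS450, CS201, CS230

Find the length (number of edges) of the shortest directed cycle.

4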